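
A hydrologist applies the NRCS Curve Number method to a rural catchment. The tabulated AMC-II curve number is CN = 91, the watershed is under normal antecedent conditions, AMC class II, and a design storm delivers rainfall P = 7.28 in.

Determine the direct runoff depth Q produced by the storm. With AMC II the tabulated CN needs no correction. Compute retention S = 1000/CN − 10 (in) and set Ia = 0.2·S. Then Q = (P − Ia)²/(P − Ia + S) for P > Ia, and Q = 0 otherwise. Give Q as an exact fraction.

Q = 129798272/20886775 in ≈ 6.214 in

Average conditions: CN = 91 (no AMC adjustment).
Retention S: 1000/CN − 10 with CN=91.000 → S = 90/91 ≈ 0.989 in
Ia = 0.2·(90/91) = 18/91 in ≈ 0.198 in
Excess rainfall: 7.280 − 0.198 = 7.082 in; P > Ia so Q > 0
Q: (16112/2275)² ÷ (18362/2275) = 129798272/20886775 in (≈ 6.214 in)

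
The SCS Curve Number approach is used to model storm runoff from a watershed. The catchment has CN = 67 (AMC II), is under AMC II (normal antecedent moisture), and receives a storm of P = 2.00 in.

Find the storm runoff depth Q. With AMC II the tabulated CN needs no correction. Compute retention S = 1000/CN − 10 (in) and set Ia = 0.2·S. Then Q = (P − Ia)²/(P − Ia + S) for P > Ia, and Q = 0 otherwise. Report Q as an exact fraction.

AMC II — tabulated CN = 67 applies directly.
Retention S: 1000/CN − 10 with CN=67.000 → S = 330/67 ≈ 4.925 in
Initial abstraction Ia = S/5 = (330/67)/5 = 66/67 ≈ 0.985 in
P − Ia = 2.000 − 0.985 = 68/67 ≈ 1.015 in (> 0, runoff occurs)
Q: (68/67)² ÷ (398/67) = 2312/13333 in (≈ 0.173 in)

Q = 2312/13333 in ≈ 0.173 in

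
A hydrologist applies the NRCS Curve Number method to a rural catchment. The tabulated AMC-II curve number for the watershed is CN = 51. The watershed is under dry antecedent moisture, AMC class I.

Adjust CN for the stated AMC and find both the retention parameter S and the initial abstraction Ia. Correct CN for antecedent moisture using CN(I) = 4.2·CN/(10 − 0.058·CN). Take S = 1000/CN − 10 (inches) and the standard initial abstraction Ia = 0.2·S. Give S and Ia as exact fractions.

S = 3500/153 in ≈ 22.876 in; Ia = 700/153 in ≈ 4.575 in

CN(I) from CN(II)=51: (4.2·51)/(10 − 0.058·51) = 15300/503 ≈ 30.417
Retention S: 1000/CN − 10 with CN=30.417 → S = 3500/153 ≈ 22.876 in
Initial abstraction Ia = S/5 = (3500/153)/5 = 700/153 ≈ 4.575 in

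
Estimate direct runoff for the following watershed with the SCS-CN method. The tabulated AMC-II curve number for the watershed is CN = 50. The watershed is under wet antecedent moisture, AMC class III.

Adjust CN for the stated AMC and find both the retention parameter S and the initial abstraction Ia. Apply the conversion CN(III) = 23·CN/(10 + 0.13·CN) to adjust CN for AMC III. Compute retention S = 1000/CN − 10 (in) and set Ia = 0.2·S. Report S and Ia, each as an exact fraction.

S = 100/23 in ≈ 4.348 in; Ia = 20/23 in ≈ 0.870 in

Wet (AMC III): CN(III) = 23·50/(10 + 0.13·50) = 1150/(33/2) = 2300/33 ≈ 69.697
S = 1000/(2300/33) − 10 = 100/23 in ≈ 4.348 in
Ia = 0.2·(100/23) = 20/23 in ≈ 0.870 in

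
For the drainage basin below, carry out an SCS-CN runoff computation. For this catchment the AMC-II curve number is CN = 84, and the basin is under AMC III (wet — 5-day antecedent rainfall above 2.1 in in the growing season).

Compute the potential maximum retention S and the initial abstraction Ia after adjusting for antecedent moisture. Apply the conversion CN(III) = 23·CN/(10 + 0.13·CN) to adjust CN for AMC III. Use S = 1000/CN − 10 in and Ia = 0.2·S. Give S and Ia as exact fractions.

Wet (AMC III): CN(III) = 23·84/(10 + 0.13·84) = 1932/(523/25) = 48300/523 ≈ 92.352
S = 1000/(48300/523) − 10 = 400/483 in ≈ 0.828 in
Ia = 0.2S: 0.2·0.828 = 0.166 in (exactly 80/483)

S = 400/483 in ≈ 0.828 in; Ia = 80/483 in ≈ 0.166 in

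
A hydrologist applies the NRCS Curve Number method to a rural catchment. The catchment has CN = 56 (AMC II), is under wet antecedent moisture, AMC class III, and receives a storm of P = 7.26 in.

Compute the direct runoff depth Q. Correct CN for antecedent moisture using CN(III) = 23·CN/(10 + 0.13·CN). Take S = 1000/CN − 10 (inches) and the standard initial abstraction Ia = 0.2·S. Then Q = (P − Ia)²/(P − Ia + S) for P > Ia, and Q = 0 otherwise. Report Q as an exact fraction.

Q = 254814659/58869650 in ≈ 4.328 in

CN(III) from CN(II)=56: (23·56)/(10 + 0.13·56) = 4025/54 ≈ 74.537
Max retention: S = 1000/(4025/54) − 10 = 550/161 in (≈ 3.416 in)
Initial abstraction Ia = S/5 = (550/161)/5 = 110/161 ≈ 0.683 in
Excess rainfall: 7.260 − 0.683 = 6.577 in; P > Ia so Q > 0
Q = (52943/8050)²/((52943/8050) + 550/161) = (2802961249/64802500)/(80443/8050) = 254814659/58869650 in ≈ 4.328 in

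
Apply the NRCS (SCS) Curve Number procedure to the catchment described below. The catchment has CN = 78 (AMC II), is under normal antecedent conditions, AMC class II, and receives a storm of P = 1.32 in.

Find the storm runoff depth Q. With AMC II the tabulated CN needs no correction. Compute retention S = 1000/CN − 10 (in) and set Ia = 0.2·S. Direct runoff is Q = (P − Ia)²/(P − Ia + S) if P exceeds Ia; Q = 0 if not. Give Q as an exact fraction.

AMC II — tabulated CN = 78 applies directly.
Max retention: S = 1000/78 − 10 = 110/39 in (≈ 2.821 in)
Initial abstraction Ia = S/5 = (110/39)/5 = 22/39 ≈ 0.564 in
Since P=1.320 > Ia=0.564: effective rainfall P−Ia = 737/975 in
Q = (737/975)²/((737/975) + 110/39) = (543169/950625)/(3487/975) = 49379/309075 in ≈ 0.160 in

Q = 49379/309075 in ≈ 0.160 in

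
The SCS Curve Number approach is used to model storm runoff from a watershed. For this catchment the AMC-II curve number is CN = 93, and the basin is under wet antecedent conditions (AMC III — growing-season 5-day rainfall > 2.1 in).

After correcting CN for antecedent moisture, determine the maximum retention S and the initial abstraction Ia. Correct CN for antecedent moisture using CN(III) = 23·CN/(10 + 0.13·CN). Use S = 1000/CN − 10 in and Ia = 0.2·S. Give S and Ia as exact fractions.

Wet (AMC III): CN(III) = 23·93/(10 + 0.13·93) = 2139/(2209/100) = 213900/2209 ≈ 96.831
Max retention: S = 1000/(213900/2209) − 10 = 700/2139 in (≈ 0.327 in)
Ia = 0.2·(700/2139) = 140/2139 in ≈ 0.065 in

S = 700/2139 in ≈ 0.327 in; Ia = 140/2139 in ≈ 0.065 in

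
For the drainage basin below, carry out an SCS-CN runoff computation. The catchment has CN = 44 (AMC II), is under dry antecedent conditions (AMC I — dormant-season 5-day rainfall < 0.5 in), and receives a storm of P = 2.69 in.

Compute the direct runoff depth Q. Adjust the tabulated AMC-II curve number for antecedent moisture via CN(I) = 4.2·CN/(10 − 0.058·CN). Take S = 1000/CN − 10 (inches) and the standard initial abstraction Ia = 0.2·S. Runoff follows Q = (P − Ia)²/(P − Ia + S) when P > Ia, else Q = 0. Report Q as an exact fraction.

Adjust CN=44 to AMC I: 4.2·44/(10 − 0.058·44) → (924/5) ÷ (931/125) = 3300/133 ≈ 24.812
S = 1000/(3300/133) − 10 = 1000/33 in ≈ 30.303 in
Initial abstraction Ia = S/5 = (1000/33)/5 = 200/33 ≈ 6.061 in
P = 2.690 ≤ Ia = 6.061 in: entire storm abstracted, Q = 0.

Q = 0 in ≈ 0.000 in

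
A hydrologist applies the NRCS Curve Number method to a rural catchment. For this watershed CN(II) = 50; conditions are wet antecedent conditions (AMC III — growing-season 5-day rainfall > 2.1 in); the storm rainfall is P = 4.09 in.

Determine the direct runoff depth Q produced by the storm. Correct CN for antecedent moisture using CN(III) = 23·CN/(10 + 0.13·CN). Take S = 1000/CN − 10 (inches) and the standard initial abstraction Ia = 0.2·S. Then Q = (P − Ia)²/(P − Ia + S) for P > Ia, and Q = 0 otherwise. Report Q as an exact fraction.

Q = 54863649/40036100 in ≈ 1.370 in

Adjust CN=50 to AMC III: 23·50/(10 + 0.13·50) → 1150 ÷ (33/2) = 2300/33 ≈ 69.697
S = 1000/(2300/33) − 10 = 100/23 in ≈ 4.348 in
Initial abstraction Ia = S/5 = (100/23)/5 = 20/23 ≈ 0.870 in
Since P=4.090 > Ia=0.870: effective rainfall P−Ia = 7407/2300 in
Q = (7407/2300)²/((7407/2300) + 100/23) = (54863649/5290000)/(17407/2300) = 54863649/40036100 in ≈ 1.370 in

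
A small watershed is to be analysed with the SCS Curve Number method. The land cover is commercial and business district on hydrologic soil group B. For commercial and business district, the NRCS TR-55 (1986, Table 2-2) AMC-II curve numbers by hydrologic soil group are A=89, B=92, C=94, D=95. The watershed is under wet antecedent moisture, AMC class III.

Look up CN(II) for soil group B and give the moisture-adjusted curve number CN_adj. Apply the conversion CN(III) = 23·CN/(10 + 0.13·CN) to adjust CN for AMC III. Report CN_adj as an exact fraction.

CN_adj = 52900/549 ≈ 96.357

NRCS table: commercial and business district, soil group B → CN(II) = 92
Wet (AMC III): CN(III) = 23·92/(10 + 0.13·92) = 2116/(549/25) = 52900/549 ≈ 96.357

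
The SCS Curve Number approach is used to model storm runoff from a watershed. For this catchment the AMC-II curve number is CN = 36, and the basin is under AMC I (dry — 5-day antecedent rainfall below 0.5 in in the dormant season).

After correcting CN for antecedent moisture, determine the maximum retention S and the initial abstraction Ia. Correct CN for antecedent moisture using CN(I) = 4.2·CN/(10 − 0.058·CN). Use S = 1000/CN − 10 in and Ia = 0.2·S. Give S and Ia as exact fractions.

Dry (AMC I): CN(I) = 4.2·36/(10 − 0.058·36) = (756/5)/(989/125) = 18900/989 ≈ 19.110
Max retention: S = 1000/(18900/989) − 10 = 8000/189 in (≈ 42.328 in)
Ia = 0.2S: 0.2·42.328 = 8.466 in (exactly 1600/189)

S = 8000/189 in ≈ 42.328 in; Ia = 1600/189 in ≈ 8.466 in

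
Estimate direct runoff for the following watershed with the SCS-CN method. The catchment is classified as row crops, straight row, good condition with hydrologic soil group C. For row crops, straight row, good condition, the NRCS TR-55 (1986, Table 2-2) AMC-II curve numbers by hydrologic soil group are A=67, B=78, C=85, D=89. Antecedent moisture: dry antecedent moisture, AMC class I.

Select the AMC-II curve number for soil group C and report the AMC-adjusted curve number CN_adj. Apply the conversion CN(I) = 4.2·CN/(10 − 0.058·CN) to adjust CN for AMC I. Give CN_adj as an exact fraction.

CN_adj = 11900/169 ≈ 70.414

NRCS table: row crops, straight row, good condition, soil group C → CN(II) = 85
Dry (AMC I): CN(I) = 4.2·85/(10 − 0.058·85) = 357/(507/100) = 11900/169 ≈ 70.414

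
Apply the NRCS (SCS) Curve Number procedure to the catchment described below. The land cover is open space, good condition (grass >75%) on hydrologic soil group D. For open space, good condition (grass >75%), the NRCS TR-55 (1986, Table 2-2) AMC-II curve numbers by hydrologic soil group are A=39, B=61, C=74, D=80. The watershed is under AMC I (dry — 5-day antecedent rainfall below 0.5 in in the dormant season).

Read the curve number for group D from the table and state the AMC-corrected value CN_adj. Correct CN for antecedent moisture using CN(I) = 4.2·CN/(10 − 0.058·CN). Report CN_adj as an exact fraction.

NRCS table: open space, good condition (grass >75%), soil group D → CN(II) = 80
CN(I) from CN(II)=80: (4.2·80)/(10 − 0.058·80) = 4200/67 ≈ 62.687

CN_adj = 4200/67 ≈ 62.687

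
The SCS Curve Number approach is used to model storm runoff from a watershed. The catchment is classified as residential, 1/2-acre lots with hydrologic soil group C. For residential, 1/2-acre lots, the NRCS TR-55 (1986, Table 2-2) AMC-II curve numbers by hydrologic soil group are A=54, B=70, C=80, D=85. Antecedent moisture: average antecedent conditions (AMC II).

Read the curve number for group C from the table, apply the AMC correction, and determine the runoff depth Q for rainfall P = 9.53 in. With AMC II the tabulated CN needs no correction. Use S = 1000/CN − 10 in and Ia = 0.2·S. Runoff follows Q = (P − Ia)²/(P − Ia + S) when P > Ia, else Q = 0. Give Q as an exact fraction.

NRCS table: residential, 1/2-acre lots, soil group C → CN(II) = 80
CN(II) = 80; AMC II needs no correction.
Retention S: 1000/CN − 10 with CN=80.000 → S = 5/2 ≈ 2.500 in
Initial abstraction Ia = S/5 = (5/2)/5 = 1/2 ≈ 0.500 in
Excess rainfall: 9.530 − 0.500 = 9.030 in; P > Ia so Q > 0
Q: (903/100)² ÷ (1153/100) = 815409/115300 in (≈ 7.072 in)

Q = 815409/115300 in ≈ 7.072 in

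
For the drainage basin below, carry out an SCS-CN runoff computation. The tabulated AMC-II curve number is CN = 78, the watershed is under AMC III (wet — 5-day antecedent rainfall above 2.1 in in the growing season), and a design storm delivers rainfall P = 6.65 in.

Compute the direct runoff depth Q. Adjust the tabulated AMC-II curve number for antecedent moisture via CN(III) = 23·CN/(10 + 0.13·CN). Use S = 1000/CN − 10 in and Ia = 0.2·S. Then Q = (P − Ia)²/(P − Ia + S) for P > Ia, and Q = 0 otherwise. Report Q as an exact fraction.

Q = 13202239801/2456003940 in ≈ 5.375 in

Adjust CN=78 to AMC III: 23·78/(10 + 0.13·78) → 1794 ÷ (1007/50) = 89700/1007 ≈ 89.076
Max retention: S = 1000/(89700/1007) − 10 = 1100/897 in (≈ 1.226 in)
Initial abstraction Ia = S/5 = (1100/897)/5 = 220/897 ≈ 0.245 in
P − Ia = 6.650 − 0.245 = 114901/17940 ≈ 6.405 in (> 0, runoff occurs)
Q = (114901/17940)²/((114901/17940) + 1100/897) = (13202239801/321843600)/(136901/17940) = 13202239801/2456003940 in ≈ 5.375 in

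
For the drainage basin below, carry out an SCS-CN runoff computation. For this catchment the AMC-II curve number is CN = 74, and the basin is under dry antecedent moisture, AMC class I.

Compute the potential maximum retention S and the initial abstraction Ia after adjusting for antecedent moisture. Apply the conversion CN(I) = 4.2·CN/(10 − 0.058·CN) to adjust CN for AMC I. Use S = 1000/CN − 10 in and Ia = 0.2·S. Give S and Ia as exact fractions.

Dry (AMC I): CN(I) = 4.2·74/(10 − 0.058·74) = (1554/5)/(1427/250) = 77700/1427 ≈ 54.450
S = 1000/(77700/1427) − 10 = 6500/777 in ≈ 8.366 in
Ia = 0.2·(6500/777) = 1300/777 in ≈ 1.673 in

S = 6500/777 in ≈ 8.366 in; Ia = 1300/777 in ≈ 1.673 in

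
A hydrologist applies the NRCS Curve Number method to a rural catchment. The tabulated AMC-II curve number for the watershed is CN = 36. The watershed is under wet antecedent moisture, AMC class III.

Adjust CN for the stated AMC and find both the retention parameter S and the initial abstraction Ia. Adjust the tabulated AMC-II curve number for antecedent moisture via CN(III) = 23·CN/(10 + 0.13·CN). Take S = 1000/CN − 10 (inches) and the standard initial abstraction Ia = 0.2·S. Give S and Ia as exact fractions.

CN(III) from CN(II)=36: (23·36)/(10 + 0.13·36) = 20700/367 ≈ 56.403
Retention S: 1000/CN − 10 with CN=56.403 → S = 1600/207 ≈ 7.729 in
Initial abstraction Ia = S/5 = (1600/207)/5 = 320/207 ≈ 1.546 in

S = 1600/207 in ≈ 7.729 in; Ia = 320/207 in ≈ 1.546 in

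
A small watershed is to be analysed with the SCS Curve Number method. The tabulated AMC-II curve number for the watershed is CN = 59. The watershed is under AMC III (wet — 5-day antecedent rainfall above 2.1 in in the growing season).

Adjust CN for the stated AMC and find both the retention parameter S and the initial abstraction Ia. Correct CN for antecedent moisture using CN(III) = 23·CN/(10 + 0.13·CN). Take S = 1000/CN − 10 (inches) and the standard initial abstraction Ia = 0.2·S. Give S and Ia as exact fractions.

S = 4100/1357 in ≈ 3.021 in; Ia = 820/1357 in ≈ 0.604 in

Adjust CN=59 to AMC III: 23·59/(10 + 0.13·59) → 1357 ÷ (1767/100) = 135700/1767 ≈ 76.797
S = 1000/(135700/1767) − 10 = 4100/1357 in ≈ 3.021 in
Initial abstraction Ia = S/5 = (4100/1357)/5 = 820/1357 ≈ 0.604 in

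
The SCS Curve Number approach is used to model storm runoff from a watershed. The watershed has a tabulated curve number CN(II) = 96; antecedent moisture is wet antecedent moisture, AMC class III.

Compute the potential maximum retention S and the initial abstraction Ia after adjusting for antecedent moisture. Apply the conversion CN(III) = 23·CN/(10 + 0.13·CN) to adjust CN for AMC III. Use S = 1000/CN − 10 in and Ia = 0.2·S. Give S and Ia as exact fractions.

CN(III) from CN(II)=96: (23·96)/(10 + 0.13·96) = 27600/281 ≈ 98.221
Max retention: S = 1000/(27600/281) − 10 = 25/138 in (≈ 0.181 in)
Initial abstraction Ia = S/5 = (25/138)/5 = 5/138 ≈ 0.036 in

S = 25/138 in ≈ 0.181 in; Ia = 5/138 in ≈ 0.036 in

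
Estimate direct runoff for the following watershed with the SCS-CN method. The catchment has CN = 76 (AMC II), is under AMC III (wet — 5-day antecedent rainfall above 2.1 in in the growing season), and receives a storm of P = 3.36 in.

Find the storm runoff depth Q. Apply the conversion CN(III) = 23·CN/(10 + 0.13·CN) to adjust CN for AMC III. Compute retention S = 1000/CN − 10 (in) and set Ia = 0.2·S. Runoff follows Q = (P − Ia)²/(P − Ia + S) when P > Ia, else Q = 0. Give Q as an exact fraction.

CN(III) from CN(II)=76: (23·76)/(10 + 0.13·76) = 43700/497 ≈ 87.928
S = 1000/(43700/497) − 10 = 600/437 in ≈ 1.373 in
Initial abstraction Ia = S/5 = (600/437)/5 = 120/437 ≈ 0.275 in
P − Ia = 3.360 − 0.275 = 33708/10925 ≈ 3.085 in (> 0, runoff occurs)
Runoff Q = (P−Ia)²/(P−Ia+S) = (3.085)²/(3.085+1.373) = 31561924/14781525 ≈ 2.135 in

Q = 31561924/14781525 in ≈ 2.135 in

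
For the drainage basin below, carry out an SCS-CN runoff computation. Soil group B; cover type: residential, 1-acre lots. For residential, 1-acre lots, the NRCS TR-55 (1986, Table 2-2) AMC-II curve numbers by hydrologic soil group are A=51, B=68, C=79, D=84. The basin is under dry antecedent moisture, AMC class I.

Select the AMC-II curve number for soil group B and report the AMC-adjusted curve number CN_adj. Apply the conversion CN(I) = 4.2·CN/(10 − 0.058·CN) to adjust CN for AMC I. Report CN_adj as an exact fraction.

NRCS table: residential, 1-acre lots, soil group B → CN(II) = 68
CN(I) from CN(II)=68: (4.2·68)/(10 − 0.058·68) = 35700/757 ≈ 47.160

CN_adj = 35700/757 ≈ 47.160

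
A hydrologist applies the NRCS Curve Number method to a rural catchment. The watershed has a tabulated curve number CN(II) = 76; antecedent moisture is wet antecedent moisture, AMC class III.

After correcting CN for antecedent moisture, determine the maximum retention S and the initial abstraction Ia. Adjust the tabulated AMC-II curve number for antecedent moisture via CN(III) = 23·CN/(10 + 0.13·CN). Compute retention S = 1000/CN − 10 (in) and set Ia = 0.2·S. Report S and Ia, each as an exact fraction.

CN(III) from CN(II)=76: (23·76)/(10 + 0.13·76) = 43700/497 ≈ 87.928
Max retention: S = 1000/(43700/497) − 10 = 600/437 in (≈ 1.373 in)
Ia = 0.2S: 0.2·1.373 = 0.275 in (exactly 120/437)

S = 600/437 in ≈ 1.373 in; Ia = 120/437 in ≈ 0.275 in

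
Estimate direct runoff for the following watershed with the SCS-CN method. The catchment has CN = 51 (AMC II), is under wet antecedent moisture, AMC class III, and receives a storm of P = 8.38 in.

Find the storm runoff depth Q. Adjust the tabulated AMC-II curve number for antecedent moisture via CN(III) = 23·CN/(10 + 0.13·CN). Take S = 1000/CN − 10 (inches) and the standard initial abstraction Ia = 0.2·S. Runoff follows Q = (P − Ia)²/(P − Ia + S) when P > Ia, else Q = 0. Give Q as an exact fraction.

Q = 195794745169/40321112550 in ≈ 4.856 in

Adjust CN=51 to AMC III: 23·51/(10 + 0.13·51) → 1173 ÷ (1663/100) = 117300/1663 ≈ 70.535
Max retention: S = 1000/(117300/1663) − 10 = 4900/1173 in (≈ 4.177 in)
Ia = 0.2S: 0.2·4.177 = 0.835 in (exactly 980/1173)
P − Ia = 8.380 − 0.835 = 442487/58650 ≈ 7.545 in (> 0, runoff occurs)
Q: (442487/58650)² ÷ (687487/58650) = 195794745169/40321112550 in (≈ 4.856 in)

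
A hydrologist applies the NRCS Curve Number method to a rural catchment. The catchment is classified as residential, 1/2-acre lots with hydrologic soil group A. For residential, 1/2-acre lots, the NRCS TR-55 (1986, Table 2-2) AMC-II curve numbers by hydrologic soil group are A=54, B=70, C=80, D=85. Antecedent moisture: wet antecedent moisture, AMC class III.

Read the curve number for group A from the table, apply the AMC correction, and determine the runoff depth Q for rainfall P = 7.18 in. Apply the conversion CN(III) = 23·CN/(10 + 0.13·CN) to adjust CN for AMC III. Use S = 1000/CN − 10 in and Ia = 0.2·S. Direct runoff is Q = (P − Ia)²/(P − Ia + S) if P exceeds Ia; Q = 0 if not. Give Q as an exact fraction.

Q = 75568249/18485550 in ≈ 4.088 in

NRCS table: residential, 1/2-acre lots, soil group A → CN(II) = 54
CN(III) from CN(II)=54: (23·54)/(10 + 0.13·54) = 2700/37 ≈ 72.973
Max retention: S = 1000/(2700/37) − 10 = 100/27 in (≈ 3.704 in)
Ia = 0.2·(100/27) = 20/27 in ≈ 0.741 in
Excess rainfall: 7.180 − 0.741 = 6.439 in; P > Ia so Q > 0
Q = (8693/1350)²/((8693/1350) + 100/27) = (75568249/1822500)/(13693/1350) = 75568249/18485550 in ≈ 4.088 in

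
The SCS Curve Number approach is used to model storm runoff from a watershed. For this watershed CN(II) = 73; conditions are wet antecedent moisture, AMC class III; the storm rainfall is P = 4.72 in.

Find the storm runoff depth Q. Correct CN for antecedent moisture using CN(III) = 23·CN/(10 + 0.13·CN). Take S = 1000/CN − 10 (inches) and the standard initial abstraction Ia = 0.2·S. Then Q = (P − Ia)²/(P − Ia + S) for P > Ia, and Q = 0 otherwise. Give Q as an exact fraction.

CN(III) from CN(II)=73: (23·73)/(10 + 0.13·73) = 167900/1949 ≈ 86.147
S = 1000/(167900/1949) − 10 = 2700/1679 in ≈ 1.608 in
Ia = 0.2·(2700/1679) = 540/1679 in ≈ 0.322 in
Since P=4.720 > Ia=0.322: effective rainfall P−Ia = 184622/41975 in
Q: (184622/41975)² ÷ (252122/41975) = 17042641442/5291410475 in (≈ 3.221 in)

Q = 17042641442/5291410475 in ≈ 3.221 in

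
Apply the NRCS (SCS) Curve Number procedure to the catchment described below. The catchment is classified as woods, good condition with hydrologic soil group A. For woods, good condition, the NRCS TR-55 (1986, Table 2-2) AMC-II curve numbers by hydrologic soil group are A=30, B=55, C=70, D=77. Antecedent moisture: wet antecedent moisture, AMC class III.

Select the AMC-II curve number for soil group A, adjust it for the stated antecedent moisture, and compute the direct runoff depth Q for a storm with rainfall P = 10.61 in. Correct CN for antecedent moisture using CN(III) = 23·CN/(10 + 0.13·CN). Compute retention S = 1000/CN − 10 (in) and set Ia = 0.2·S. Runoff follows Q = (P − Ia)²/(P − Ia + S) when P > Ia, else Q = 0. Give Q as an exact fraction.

Q = 3505705681/891542100 in ≈ 3.932 in

NRCS table: woods, good condition, soil group A → CN(II) = 30
CN(III) from CN(II)=30: (23·30)/(10 + 0.13·30) = 6900/139 ≈ 49.640
S = 1000/(6900/139) − 10 = 700/69 in ≈ 10.145 in
Initial abstraction Ia = S/5 = (700/69)/5 = 140/69 ≈ 2.029 in
Since P=10.610 > Ia=2.029: effective rainfall P−Ia = 59209/6900 in
Runoff Q = (P−Ia)²/(P−Ia+S) = (8.581)²/(8.581+10.145) = 3505705681/891542100 ≈ 3.932 in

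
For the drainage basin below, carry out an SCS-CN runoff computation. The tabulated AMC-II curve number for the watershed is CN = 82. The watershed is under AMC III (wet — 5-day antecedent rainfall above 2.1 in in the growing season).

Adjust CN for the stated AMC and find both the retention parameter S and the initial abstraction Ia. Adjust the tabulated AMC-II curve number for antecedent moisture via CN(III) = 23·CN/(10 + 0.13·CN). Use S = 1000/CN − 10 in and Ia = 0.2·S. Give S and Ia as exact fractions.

S = 900/943 in ≈ 0.954 in; Ia = 180/943 in ≈ 0.191 in

Adjust CN=82 to AMC III: 23·82/(10 + 0.13·82) → 1886 ÷ (1033/50) = 94300/1033 ≈ 91.288
S = 1000/(94300/1033) − 10 = 900/943 in ≈ 0.954 in
Ia = 0.2S: 0.2·0.954 = 0.191 in (exactly 180/943)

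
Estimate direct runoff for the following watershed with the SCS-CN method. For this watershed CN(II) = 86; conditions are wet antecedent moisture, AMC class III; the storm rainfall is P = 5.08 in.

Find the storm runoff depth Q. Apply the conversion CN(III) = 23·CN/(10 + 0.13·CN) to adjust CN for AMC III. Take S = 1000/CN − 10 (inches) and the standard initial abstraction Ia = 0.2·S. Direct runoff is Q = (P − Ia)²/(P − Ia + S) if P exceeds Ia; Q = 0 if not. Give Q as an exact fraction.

CN(III) from CN(II)=86: (23·86)/(10 + 0.13·86) = 98900/1059 ≈ 93.390
Retention S: 1000/CN − 10 with CN=93.390 → S = 700/989 ≈ 0.708 in
Initial abstraction Ia = S/5 = (700/989)/5 = 140/989 ≈ 0.142 in
P − Ia = 5.080 − 0.142 = 122103/24725 ≈ 4.938 in (> 0, runoff occurs)
Runoff Q = (P−Ia)²/(P−Ia+S) = (4.938)²/(4.938+0.708) = 14909142609/3451684175 ≈ 4.319 in

Q = 14909142609/3451684175 in ≈ 4.319 in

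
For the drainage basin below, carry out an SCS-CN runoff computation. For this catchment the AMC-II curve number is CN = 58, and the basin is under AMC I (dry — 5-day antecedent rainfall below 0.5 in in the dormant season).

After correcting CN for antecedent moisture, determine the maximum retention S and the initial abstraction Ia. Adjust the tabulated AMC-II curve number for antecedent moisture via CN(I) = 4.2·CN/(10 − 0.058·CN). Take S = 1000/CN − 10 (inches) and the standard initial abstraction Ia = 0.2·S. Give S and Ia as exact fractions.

S = 500/29 in ≈ 17.241 in; Ia = 100/29 in ≈ 3.448 in

Dry (AMC I): CN(I) = 4.2·58/(10 − 0.058·58) = (1218/5)/(1659/250) = 2900/79 ≈ 36.709
S = 1000/(2900/79) − 10 = 500/29 in ≈ 17.241 in
Ia = 0.2·(500/29) = 100/29 in ≈ 3.448 in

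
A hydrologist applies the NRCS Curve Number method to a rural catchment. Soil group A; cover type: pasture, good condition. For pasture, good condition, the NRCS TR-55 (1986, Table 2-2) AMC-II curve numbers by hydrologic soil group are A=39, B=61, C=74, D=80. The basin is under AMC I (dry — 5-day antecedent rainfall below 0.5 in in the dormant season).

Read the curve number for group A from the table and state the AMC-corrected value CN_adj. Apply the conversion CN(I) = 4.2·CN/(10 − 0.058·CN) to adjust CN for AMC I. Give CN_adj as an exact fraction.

NRCS table: pasture, good condition, soil group A → CN(II) = 39
Adjust CN=39 to AMC I: 4.2·39/(10 − 0.058·39) → (819/5) ÷ (3869/500) = 81900/3869 ≈ 21.168

CN_adj = 81900/3869 ≈ 21.168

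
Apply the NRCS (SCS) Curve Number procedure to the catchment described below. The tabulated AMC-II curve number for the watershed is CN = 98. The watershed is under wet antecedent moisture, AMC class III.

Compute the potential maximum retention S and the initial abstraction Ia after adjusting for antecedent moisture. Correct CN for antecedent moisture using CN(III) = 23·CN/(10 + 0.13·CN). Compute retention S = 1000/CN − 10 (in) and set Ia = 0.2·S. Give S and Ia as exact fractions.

S = 100/1127 in ≈ 0.089 in; Ia = 20/1127 in ≈ 0.018 in

Wet (AMC III): CN(III) = 23·98/(10 + 0.13·98) = 2254/(1137/50) = 112700/1137 ≈ 99.120
S = 1000/(112700/1137) − 10 = 100/1127 in ≈ 0.089 in
Initial abstraction Ia = S/5 = (100/1127)/5 = 20/1127 ≈ 0.018 in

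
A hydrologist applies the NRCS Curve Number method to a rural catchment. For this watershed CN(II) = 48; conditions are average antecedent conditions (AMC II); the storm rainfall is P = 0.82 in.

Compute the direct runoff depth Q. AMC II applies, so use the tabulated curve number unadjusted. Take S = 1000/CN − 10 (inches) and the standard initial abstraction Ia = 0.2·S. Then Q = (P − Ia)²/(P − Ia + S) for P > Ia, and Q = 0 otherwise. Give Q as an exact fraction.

Q = 0 in ≈ 0.000 in

Average conditions: CN = 48 (no AMC adjustment).
Retention S: 1000/CN − 10 with CN=48.000 → S = 65/6 ≈ 10.833 in
Initial abstraction Ia = S/5 = (65/6)/5 = 13/6 ≈ 2.167 in
P = 0.820 ≤ Ia = 2.167 in: entire storm abstracted, Q = 0.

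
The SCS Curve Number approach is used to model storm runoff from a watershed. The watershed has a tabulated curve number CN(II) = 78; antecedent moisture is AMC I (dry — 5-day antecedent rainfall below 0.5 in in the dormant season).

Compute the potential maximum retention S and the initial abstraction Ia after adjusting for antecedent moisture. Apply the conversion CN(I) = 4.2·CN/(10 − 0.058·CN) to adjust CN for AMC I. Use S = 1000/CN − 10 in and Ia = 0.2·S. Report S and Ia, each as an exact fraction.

S = 5500/819 in ≈ 6.716 in; Ia = 1100/819 in ≈ 1.343 in

Adjust CN=78 to AMC I: 4.2·78/(10 − 0.058·78) → (1638/5) ÷ (1369/250) = 81900/1369 ≈ 59.825
S = 1000/(81900/1369) − 10 = 5500/819 in ≈ 6.716 in
Initial abstraction Ia = S/5 = (5500/819)/5 = 1100/819 ≈ 1.343 in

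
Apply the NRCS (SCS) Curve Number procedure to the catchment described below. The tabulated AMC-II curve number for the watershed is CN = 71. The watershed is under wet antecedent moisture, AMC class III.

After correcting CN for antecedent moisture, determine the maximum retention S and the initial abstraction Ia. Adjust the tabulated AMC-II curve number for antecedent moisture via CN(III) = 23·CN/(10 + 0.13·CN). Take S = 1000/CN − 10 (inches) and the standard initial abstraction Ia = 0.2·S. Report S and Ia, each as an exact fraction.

Wet (AMC III): CN(III) = 23·71/(10 + 0.13·71) = 1633/(1923/100) = 163300/1923 ≈ 84.919
Retention S: 1000/CN − 10 with CN=84.919 → S = 2900/1633 ≈ 1.776 in
Ia = 0.2S: 0.2·1.776 = 0.355 in (exactly 580/1633)

S = 2900/1633 in ≈ 1.776 in; Ia = 580/1633 in ≈ 0.355 in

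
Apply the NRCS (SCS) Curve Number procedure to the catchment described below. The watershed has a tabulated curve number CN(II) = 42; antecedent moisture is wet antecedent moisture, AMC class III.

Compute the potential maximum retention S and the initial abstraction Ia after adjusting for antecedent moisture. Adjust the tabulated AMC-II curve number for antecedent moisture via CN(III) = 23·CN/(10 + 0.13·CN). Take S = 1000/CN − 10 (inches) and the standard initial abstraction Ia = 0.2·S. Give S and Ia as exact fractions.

CN(III) from CN(II)=42: (23·42)/(10 + 0.13·42) = 48300/773 ≈ 62.484
Max retention: S = 1000/(48300/773) − 10 = 2900/483 in (≈ 6.004 in)
Ia = 0.2·(2900/483) = 580/483 in ≈ 1.201 in

S = 2900/483 in ≈ 6.004 in; Ia = 580/483 in ≈ 1.201 in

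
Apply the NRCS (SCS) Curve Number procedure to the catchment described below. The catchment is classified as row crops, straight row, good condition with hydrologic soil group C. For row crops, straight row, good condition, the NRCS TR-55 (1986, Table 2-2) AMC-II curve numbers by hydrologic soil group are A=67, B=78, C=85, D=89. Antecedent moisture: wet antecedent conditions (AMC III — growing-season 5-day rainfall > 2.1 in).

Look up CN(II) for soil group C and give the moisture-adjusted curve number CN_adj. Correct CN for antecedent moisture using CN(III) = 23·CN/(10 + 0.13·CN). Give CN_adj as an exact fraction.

NRCS table: row crops, straight row, good condition, soil group C → CN(II) = 85
CN(III) from CN(II)=85: (23·85)/(10 + 0.13·85) = 39100/421 ≈ 92.874

CN_adj = 39100/421 ≈ 92.874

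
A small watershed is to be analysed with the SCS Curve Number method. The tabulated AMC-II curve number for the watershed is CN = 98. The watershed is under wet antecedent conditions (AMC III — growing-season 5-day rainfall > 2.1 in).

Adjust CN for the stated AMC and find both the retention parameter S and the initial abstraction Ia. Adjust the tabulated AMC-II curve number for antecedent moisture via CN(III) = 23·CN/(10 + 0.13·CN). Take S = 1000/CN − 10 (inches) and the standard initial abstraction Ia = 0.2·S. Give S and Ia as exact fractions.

Wet (AMC III): CN(III) = 23·98/(10 + 0.13·98) = 2254/(1137/50) = 112700/1137 ≈ 99.120
S = 1000/(112700/1137) − 10 = 100/1127 in ≈ 0.089 in
Ia = 0.2·(100/1127) = 20/1127 in ≈ 0.018 in

S = 100/1127 in ≈ 0.089 in; Ia = 20/1127 in ≈ 0.018 in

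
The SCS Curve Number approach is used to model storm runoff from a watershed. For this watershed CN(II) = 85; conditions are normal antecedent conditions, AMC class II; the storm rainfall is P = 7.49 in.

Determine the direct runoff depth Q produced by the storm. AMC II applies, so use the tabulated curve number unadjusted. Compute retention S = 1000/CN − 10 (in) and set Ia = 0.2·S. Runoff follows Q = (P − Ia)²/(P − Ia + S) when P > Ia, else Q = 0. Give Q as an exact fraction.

Average conditions: CN = 85 (no AMC adjustment).
Max retention: S = 1000/85 − 10 = 30/17 in (≈ 1.765 in)
Ia = 0.2·(30/17) = 6/17 in ≈ 0.353 in
P − Ia = 7.490 − 0.353 = 12133/1700 ≈ 7.137 in (> 0, runoff occurs)
Q: (12133/1700)² ÷ (15133/1700) = 147209689/25726100 in (≈ 5.722 in)

Q = 147209689/25726100 in ≈ 5.722 in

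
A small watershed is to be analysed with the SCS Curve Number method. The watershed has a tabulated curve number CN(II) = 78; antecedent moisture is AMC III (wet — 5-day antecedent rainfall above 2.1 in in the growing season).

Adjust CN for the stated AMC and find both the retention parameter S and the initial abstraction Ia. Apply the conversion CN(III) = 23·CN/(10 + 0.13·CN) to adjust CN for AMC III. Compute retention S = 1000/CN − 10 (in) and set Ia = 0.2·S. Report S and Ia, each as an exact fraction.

CN(III) from CN(II)=78: (23·78)/(10 + 0.13·78) = 89700/1007 ≈ 89.076
Retention S: 1000/CN − 10 with CN=89.076 → S = 1100/897 ≈ 1.226 in
Ia = 0.2·(1100/897) = 220/897 in ≈ 0.245 in

S = 1100/897 in ≈ 1.226 in; Ia = 220/897 in ≈ 0.245 in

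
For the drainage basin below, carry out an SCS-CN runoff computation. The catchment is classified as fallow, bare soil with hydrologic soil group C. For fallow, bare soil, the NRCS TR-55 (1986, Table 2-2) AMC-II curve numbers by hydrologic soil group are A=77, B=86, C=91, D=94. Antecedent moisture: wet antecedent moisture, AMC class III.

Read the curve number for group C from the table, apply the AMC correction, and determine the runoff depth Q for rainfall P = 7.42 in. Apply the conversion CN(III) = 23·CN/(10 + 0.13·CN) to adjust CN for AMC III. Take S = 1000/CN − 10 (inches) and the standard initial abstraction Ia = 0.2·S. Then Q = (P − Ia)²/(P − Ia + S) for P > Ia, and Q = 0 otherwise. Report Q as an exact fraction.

Q = 589060855009/85028438950 in ≈ 6.928 in

NRCS table: fallow, bare soil, soil group C → CN(II) = 91
CN(III) from CN(II)=91: (23·91)/(10 + 0.13·91) = 209300/2183 ≈ 95.877
Retention S: 1000/CN − 10 with CN=95.877 → S = 900/2093 ≈ 0.430 in
Ia = 0.2·(900/2093) = 180/2093 in ≈ 0.086 in
Since P=7.420 > Ia=0.086: effective rainfall P−Ia = 767503/104650 in
Q = (767503/104650)²/((767503/104650) + 900/2093) = (589060855009/10951622500)/(812503/104650) = 589060855009/85028438950 in ≈ 6.928 in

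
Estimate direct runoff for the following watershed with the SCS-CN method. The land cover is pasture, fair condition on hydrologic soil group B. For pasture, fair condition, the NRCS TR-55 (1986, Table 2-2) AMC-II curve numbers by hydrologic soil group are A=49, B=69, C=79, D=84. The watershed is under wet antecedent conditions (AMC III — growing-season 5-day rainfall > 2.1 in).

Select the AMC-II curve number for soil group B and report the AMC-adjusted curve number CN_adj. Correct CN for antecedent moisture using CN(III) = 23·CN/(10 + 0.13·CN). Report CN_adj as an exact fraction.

CN_adj = 158700/1897 ≈ 83.658

NRCS table: pasture, fair condition, soil group B → CN(II) = 69
Wet (AMC III): CN(III) = 23·69/(10 + 0.13·69) = 1587/(1897/100) = 158700/1897 ≈ 83.658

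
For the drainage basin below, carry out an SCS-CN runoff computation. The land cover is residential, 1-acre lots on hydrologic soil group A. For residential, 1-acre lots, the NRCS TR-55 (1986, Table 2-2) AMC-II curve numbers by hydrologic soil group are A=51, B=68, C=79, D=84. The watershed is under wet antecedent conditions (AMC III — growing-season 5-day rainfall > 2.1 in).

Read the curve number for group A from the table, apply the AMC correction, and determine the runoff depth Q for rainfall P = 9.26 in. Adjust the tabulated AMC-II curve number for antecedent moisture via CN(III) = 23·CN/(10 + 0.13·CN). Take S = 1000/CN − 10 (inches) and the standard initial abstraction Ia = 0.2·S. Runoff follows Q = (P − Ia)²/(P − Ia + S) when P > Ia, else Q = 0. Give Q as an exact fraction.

NRCS table: residential, 1-acre lots, soil group A → CN(II) = 51
CN(III) from CN(II)=51: (23·51)/(10 + 0.13·51) = 117300/1663 ≈ 70.535
S = 1000/(117300/1663) − 10 = 4900/1173 in ≈ 4.177 in
Ia = 0.2·(4900/1173) = 980/1173 in ≈ 0.835 in
P − Ia = 9.260 − 0.835 = 494099/58650 ≈ 8.425 in (> 0, runoff occurs)
Q = (494099/58650)²/((494099/58650) + 4900/1173) = (244133821801/3439822500)/(739099/58650) = 244133821801/43348156350 in ≈ 5.632 in

Q = 244133821801/43348156350 in ≈ 5.632 in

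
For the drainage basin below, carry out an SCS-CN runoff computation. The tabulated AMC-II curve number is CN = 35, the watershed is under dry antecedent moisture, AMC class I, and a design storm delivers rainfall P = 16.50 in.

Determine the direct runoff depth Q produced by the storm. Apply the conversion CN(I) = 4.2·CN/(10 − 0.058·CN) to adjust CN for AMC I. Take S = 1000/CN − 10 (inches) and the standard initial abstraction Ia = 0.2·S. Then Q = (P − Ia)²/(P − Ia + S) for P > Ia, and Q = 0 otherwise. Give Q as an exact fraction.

Adjust CN=35 to AMC I: 4.2·35/(10 − 0.058·35) → 147 ÷ (797/100) = 14700/797 ≈ 18.444
Retention S: 1000/CN − 10 with CN=18.444 → S = 6500/147 ≈ 44.218 in
Ia = 0.2·(6500/147) = 1300/147 in ≈ 8.844 in
P − Ia = 16.500 − 8.844 = 2251/294 ≈ 7.656 in (> 0, runoff occurs)
Q: (2251/294)² ÷ (15251/294) = 5067001/4483794 in (≈ 1.130 in)

Q = 5067001/4483794 in ≈ 1.130 in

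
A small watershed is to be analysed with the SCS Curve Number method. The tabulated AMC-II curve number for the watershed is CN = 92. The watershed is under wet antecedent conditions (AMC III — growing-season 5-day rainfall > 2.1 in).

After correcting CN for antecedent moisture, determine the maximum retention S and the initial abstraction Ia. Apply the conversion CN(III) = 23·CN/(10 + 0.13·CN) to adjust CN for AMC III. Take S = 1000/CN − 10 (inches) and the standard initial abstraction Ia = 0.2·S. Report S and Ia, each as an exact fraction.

Wet (AMC III): CN(III) = 23·92/(10 + 0.13·92) = 2116/(549/25) = 52900/549 ≈ 96.357
S = 1000/(52900/549) − 10 = 200/529 in ≈ 0.378 in
Ia = 0.2S: 0.2·0.378 = 0.076 in (exactly 40/529)

S = 200/529 in ≈ 0.378 in; Ia = 40/529 in ≈ 0.076 in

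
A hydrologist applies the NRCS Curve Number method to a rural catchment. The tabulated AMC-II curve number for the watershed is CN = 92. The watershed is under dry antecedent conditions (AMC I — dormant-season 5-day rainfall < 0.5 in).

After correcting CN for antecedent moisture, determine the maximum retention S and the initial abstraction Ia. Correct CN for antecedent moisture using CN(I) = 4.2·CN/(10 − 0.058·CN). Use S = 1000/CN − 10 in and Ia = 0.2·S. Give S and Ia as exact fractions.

S = 1000/483 in ≈ 2.070 in; Ia = 200/483 in ≈ 0.414 in

CN(I) from CN(II)=92: (4.2·92)/(10 − 0.058·92) = 48300/583 ≈ 82.847
S = 1000/(48300/583) − 10 = 1000/483 in ≈ 2.070 in
Ia = 0.2·(1000/483) = 200/483 in ≈ 0.414 in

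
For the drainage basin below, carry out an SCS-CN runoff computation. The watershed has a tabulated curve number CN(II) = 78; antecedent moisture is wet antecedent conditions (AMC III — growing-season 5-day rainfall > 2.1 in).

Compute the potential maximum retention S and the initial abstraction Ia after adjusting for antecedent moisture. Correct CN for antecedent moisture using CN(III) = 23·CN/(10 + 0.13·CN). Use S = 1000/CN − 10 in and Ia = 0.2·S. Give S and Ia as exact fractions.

S = 1100/897 in ≈ 1.226 in; Ia = 220/897 in ≈ 0.245 in

Adjust CN=78 to AMC III: 23·78/(10 + 0.13·78) → 1794 ÷ (1007/50) = 89700/1007 ≈ 89.076
S = 1000/(89700/1007) − 10 = 1100/897 in ≈ 1.226 in
Ia = 0.2S: 0.2·1.226 = 0.245 in (exactly 220/897)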